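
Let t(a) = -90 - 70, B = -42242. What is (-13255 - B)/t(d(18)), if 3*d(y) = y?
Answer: -28987/160 ≈ -181.17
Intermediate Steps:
d(y) = y/3
t(a) = -160
(-13255 - B)/t(d(18)) = (-13255 - 1*(-42242))/(-160) = (-13255 + 42242)*(-1/160) = 28987*(-1/160) = -28987/160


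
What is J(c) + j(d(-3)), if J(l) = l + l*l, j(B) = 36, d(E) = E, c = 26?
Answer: 738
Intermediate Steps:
J(l) = l + l²
J(c) + j(d(-3)) = 26*(1 + 26) + 36 = 26*27 + 36 = 702 + 36 = 738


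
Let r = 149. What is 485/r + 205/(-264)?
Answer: 97495/39336 ≈ 2.4785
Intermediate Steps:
485/r + 205/(-264) = 485/149 + 205/(-264) = 485*(1/149) + 205*(-1/264) = 485/149 - 205/264 = 97495/39336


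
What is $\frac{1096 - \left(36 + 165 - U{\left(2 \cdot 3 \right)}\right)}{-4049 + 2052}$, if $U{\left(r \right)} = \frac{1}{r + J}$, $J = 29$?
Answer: $- \frac{31326}{69895} \approx -0.44819$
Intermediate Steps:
$U{\left(r \right)} = \frac{1}{29 + r}$ ($U{\left(r \right)} = \frac{1}{r + 29} = \frac{1}{29 + r}$)
$\frac{1096 - \left(36 + 165 - U{\left(2 \cdot 3 \right)}\right)}{-4049 + 2052} = \frac{1096 - \left(36 + 165 - \frac{1}{29 + 2 \cdot 3}\right)}{-4049 + 2052} = \frac{1096 + \left(\frac{1}{29 + 6} - \left(36 + 165\right)\right)}{-1997} = \left(1096 + \left(\frac{1}{35} - 201\right)\right) \left(- \frac{1}{1997}\right) = \left(1096 - \frac{7034}{35}\right) \left(- \frac{1}{1997}\right) = \frac{31326}{35} \left(- \frac{1}{1997}\right) = - \frac{31326}{69895}$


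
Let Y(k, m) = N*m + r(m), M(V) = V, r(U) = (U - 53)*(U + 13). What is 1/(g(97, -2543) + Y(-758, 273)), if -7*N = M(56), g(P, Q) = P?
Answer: 1/60833 ≈ 1.6438e-5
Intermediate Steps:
r(U) = (-53 + U)*(13 + U)
N = -8 (N = -⅐*56 = -8)
Y(k, m) = -689 + m² - 48*m (Y(k, m) = -8*m + (-689 + m² - 40*m) = -689 + m² - 48*m)
1/(g(97, -2543) + Y(-758, 273)) = 1/(97 + (-689 + 273² - 48*273)) = 1/(97 + (-689 + 74529 - 13104)) = 1/(97 + 60736) = 1/60833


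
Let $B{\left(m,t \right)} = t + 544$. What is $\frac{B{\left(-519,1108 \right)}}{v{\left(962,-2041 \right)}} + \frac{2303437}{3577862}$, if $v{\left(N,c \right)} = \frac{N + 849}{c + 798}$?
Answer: $- \frac{7342739109425}{6479508082} \approx -1133.2$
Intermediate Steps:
$B{\left(m,t \right)} = 544 + t$
$v{\left(N,c \right)} = \frac{849 + N}{798 + c}$
$\frac{B{\left(-519,1108 \right)}}{v{\left(962,-2041 \right)}} + \frac{2303437}{3577862} = \frac{544 + 1108}{\frac{1}{798 - 2041} \left(849 + 962\right)} + \frac{2303437}{3577862} = \frac{1652}{\frac{1}{-1243} \cdot 1811} + 2303437 \cdot \frac{1}{3577862} = \frac{1652}{\left(- \frac{1}{1243}\right) 1811} + \frac{2303437}{3577862} = \frac{1652}{- \frac{1811}{1243}} + \frac{2303437}{3577862} = 1652 \left(- \frac{1243}{1811}\right) + \frac{2303437}{3577862} = - \frac{2053436}{1811} + \frac{2303437}{3577862} = - \frac{7342739109425}{6479508082}$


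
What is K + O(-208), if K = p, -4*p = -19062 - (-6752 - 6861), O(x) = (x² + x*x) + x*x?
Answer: 524617/4 ≈ 1.3115e+5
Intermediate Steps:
O(x) = 3*x² (O(x) = (x² + x²) + x² = 2*x² + x² = 3*x²)
p = 5449/4 (p = -(-19062 - (-6752 - 6861))/4 = -(-19062 - 1*(-13613))/4 = -(-19062 + 13613)/4 = -¼*(-5449) = 5449/4 ≈ 1362.3)
K = 5449/4 ≈ 1362.3
K + O(-208) = 5449/4 + 3*(-208)² = 5449/4 + 3*43264 = 5449/4 + 129792 = 524617/4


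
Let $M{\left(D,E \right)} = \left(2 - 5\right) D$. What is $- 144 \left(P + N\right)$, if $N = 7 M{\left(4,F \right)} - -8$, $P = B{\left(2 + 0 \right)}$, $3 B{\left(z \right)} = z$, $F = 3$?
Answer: $10848$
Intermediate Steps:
$B{\left(z \right)} = \frac{z}{3}$
$M{\left(D,E \right)} = - 3 D$
$P = \frac{2}{3}$ ($P = \frac{2 + 0}{3} = \frac{1}{3} \cdot 2 = \frac{2}{3} \approx 0.66667$)
$N = -76$ ($N = 7 \left(\left(-3\right) 4\right) - -8 = 7 \left(-12\right) + 8 = -84 + 8 = -76$)
$- 144 \left(P + N\right) = - 144 \left(\frac{2}{3} - 76\right) = \left(-144\right) \left(- \frac{226}{3}\right) = 10848$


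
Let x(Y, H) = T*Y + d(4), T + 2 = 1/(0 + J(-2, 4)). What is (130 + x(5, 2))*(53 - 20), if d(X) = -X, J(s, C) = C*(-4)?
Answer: 61083/16 ≈ 3817.7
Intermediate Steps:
J(s, C) = -4*C
T = -33/16 (T = -2 + 1/(0 - 4*4) = -2 + 1/(0 - 16) = -2 + 1/(-16) = -2 - 1/16 = -33/16 ≈ -2.0625)
x(Y, H) = -4 - 33*Y/16 (x(Y, H) = -33*Y/16 - 1*4 = -33*Y/16 - 4 = -4 - 33*Y/16)
(130 + x(5, 2))*(53 - 20) = (130 + (-4 - 33/16*5))*(53 - 20) = (130 + (-4 - 165/16))*33 = (130 - 229/16)*33 = (1851/16)*33 = 61083/16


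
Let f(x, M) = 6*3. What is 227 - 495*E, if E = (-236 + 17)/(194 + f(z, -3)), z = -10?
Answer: 156529/212 ≈ 738.34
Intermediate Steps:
f(x, M) = 18
E = -219/212 (E = (-236 + 17)/(194 + 18) = -219/212 ≈ -1.0330)
227 - 495*E = 227 - 495*(-219/212) = 227 + 108405/212 = 156529/212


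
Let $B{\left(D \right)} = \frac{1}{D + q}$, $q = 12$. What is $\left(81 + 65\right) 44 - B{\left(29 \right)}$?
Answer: $\frac{263383}{41} \approx 6424.0$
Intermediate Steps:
$B{\left(D \right)} = \frac{1}{12 + D}$ ($B{\left(D \right)} = \frac{1}{D + 12} = \frac{1}{12 + D}$)
$\left(81 + 65\right) 44 - B{\left(29 \right)} = \left(81 + 65\right) 44 - \frac{1}{12 + 29} = 146 \cdot 44 - \frac{1}{41} = 6424 - \frac{1}{41} = \frac{263383}{41}$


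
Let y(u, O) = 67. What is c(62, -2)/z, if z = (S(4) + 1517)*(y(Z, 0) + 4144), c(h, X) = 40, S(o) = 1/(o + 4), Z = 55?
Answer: 320/51108907 ≈ 6.2611e-6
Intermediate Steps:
S(o) = 1/(4 + o)
z = 51108907/8 (z = (1/(4 + 4) + 1517)*(67 + 4144) = (1/8 + 1517)*4211 = (⅛ + 1517)*4211 = (12137/8)*4211 = 51108907/8 ≈ 6.3886e+6)
c(62, -2)/z = 40/(51108907/8) = 40*(8/51108907) = 320/51108907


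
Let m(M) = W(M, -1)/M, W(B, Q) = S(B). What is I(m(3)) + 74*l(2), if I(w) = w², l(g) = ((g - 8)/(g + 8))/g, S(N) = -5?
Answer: -874/45 ≈ -19.422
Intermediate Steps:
W(B, Q) = -5
l(g) = (-8 + g)/(g*(8 + g)) (l(g) = ((-8 + g)/(8 + g))/g = (-8 + g)/(g*(8 + g)))
m(M) = -5/M
I(m(3)) + 74*l(2) = (-5/3)² + 74*((-8 + 2)/(2*(8 + 2))) = (-5*⅓)² + 74*((½)*(-6)/10) = (-5/3)² + 74*((½)*(⅒)*(-6)) = 25/9 + 74*(-3/10) = 25/9 - 111/5 = -874/45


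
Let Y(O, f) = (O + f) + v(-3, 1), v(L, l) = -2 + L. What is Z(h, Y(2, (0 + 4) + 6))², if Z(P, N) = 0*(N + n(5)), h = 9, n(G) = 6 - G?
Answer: 0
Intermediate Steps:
Y(O, f) = -5 + O + f (Y(O, f) = (O + f) + (-2 - 3) = (O + f) - 5 = -5 + O + f)
Z(P, N) = 0 (Z(P, N) = 0*(N + (6 - 1*5)) = 0*(N + (6 - 5)) = 0*(N + 1) = 0*(1 + N) = 0)
Z(h, Y(2, (0 + 4) + 6))² = 0² = 0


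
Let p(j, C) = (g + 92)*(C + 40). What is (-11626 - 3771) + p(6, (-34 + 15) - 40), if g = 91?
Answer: -18874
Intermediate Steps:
p(j, C) = 7320 + 183*C (p(j, C) = (91 + 92)*(C + 40) = 183*(40 + C) = 7320 + 183*C)
(-11626 - 3771) + p(6, (-34 + 15) - 40) = (-11626 - 3771) + (7320 + 183*((-34 + 15) - 40)) = -15397 + (7320 + 183*(-19 - 40)) = -15397 + (7320 + 183*(-59)) = -15397 + (7320 - 10797) = -15397 - 3477 = -18874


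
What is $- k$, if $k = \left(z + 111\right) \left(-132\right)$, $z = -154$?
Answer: $-5676$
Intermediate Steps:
$k = 5676$ ($k = \left(-154 + 111\right) \left(-132\right) = \left(-43\right) \left(-132\right) = 5676$)
$- k = \left(-1\right) 5676 = -5676$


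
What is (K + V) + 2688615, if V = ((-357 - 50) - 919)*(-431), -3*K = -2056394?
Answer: 11836757/3 ≈ 3.9456e+6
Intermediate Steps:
K = 2056394/3 (K = -1/3*(-2056394) = 2056394/3 ≈ 6.8547e+5)
V = 571506 (V = (-407 - 919)*(-431) = -1326*(-431) = 571506)
(K + V) + 2688615 = (2056394/3 + 571506) + 2688615 = 3770912/3 + 2688615 = 11836757/3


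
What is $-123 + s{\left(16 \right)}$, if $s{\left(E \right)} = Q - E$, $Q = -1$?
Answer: $-140$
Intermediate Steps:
$s{\left(E \right)} = -1 - E$
$-123 + s{\left(16 \right)} = -123 - 17 = -140$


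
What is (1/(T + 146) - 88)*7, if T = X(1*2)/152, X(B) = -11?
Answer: -13662432/22181 ≈ -615.95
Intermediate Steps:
T = -11/152 ≈ -0.072368
(1/(T + 146) - 88)*7 = (1/(-11/152 + 146) - 88)*7 = (1/(22181/152) - 88)*7 = (152/22181 - 88)*7 = -1951776/22181*7 = -13662432/22181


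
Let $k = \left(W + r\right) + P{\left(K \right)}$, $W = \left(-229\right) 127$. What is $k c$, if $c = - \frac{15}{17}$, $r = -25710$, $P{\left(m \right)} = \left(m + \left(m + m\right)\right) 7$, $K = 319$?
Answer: $\frac{721410}{17} \approx 42436.0$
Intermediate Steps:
$P{\left(m \right)} = 21 m$ ($P{\left(m \right)} = \left(m + 2 m\right) 7 = 3 m 7 = 21 m$)
$W = -29083$
$k = -48094$ ($k = \left(-29083 - 25710\right) + 21 \cdot 319 = -54793 + 6699 = -48094$)
$c = - \frac{15}{17}$ ($c = \left(-15\right) \frac{1}{17} = - \frac{15}{17} \approx -0.88235$)
$k c = \left(-48094\right) \left(- \frac{15}{17}\right) = \frac{721410}{17}$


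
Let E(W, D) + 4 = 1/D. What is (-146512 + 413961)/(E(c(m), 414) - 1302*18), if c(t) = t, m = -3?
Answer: -110723886/9704159 ≈ -11.410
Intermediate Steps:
E(W, D) = -4 + 1/D
(-146512 + 413961)/(E(c(m), 414) - 1302*18) = (-146512 + 413961)/((-4 + 1/414) - 1302*18) = 267449/((-4 + 1/414) - 23436) = 267449/(-1655/414 - 23436) = 267449/(-9704159/414) = 267449*(-414/9704159) = -110723886/9704159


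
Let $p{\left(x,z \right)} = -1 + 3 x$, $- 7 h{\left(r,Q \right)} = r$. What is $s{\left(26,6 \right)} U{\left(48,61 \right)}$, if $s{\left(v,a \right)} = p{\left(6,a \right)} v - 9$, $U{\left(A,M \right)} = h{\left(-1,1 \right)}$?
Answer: $\frac{433}{7} \approx 61.857$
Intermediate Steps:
$h{\left(r,Q \right)} = - \frac{r}{7}$
$U{\left(A,M \right)} = \frac{1}{7}$ ($U{\left(A,M \right)} = \left(- \frac{1}{7}\right) \left(-1\right) = \frac{1}{7}$)
$s{\left(v,a \right)} = -9 + 17 v$ ($s{\left(v,a \right)} = \left(-1 + 3 \cdot 6\right) v - 9 = \left(-1 + 18\right) v - 9 = 17 v - 9 = -9 + 17 v$)
$s{\left(26,6 \right)} U{\left(48,61 \right)} = \left(-9 + 17 \cdot 26\right) \frac{1}{7} = \left(-9 + 442\right) \frac{1}{7} = 433 \cdot \frac{1}{7} = \frac{433}{7}$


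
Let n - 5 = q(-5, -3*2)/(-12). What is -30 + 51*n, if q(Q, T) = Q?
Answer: 985/4 ≈ 246.25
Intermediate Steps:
n = 65/12 (n = 5 - 5/(-12) = 5 - 5*(-1/12) = 5 + 5/12 = 65/12 ≈ 5.4167)
-30 + 51*n = -30 + 51*(65/12) = -30 + 1105/4 = 985/4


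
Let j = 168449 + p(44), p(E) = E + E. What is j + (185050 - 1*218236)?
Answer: 135351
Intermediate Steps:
p(E) = 2*E
j = 168537 (j = 168449 + 2*44 = 168449 + 88 = 168537)
j + (185050 - 1*218236) = 168537 + (185050 - 1*218236) = 168537 + (185050 - 218236) = 168537 - 33186 = 135351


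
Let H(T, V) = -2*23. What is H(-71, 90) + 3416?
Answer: 3370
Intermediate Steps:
H(T, V) = -46
H(-71, 90) + 3416 = -46 + 3416 = 3370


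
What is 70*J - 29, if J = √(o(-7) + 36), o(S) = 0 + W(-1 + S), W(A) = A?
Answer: -29 + 140*√7 ≈ 341.41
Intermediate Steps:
o(S) = -1 + S (o(S) = 0 + (-1 + S) = -1 + S)
J = 2*√7 (J = √((-1 - 7) + 36) = √(-8 + 36) = √28 = 2*√7 ≈ 5.2915)
70*J - 29 = 70*(2*√7) - 29 = 140*√7 - 29 = -29 + 140*√7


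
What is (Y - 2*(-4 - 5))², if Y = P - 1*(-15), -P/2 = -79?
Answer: 36481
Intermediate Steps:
P = 158 (P = -2*(-79) = 158)
Y = 173 (Y = 158 - 1*(-15) = 158 + 15 = 173)
(Y - 2*(-4 - 5))² = (173 - 2*(-4 - 5))² = (173 - 2*(-9))² = (173 + 18)² = 191² = 36481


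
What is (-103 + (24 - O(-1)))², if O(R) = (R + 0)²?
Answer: 6400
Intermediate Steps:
O(R) = R²
(-103 + (24 - O(-1)))² = (-103 + (24 - 1*(-1)²))² = (-103 + (24 - 1*1))² = (-103 + (24 - 1))² = (-103 + 23)² = (-80)² = 6400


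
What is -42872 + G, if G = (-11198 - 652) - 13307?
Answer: -68029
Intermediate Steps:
G = -25157 (G = -11850 - 13307 = -25157)
-42872 + G = -42872 - 25157 = -68029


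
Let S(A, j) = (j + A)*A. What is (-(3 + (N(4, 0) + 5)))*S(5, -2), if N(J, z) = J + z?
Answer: -180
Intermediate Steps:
S(A, j) = A*(A + j) (S(A, j) = (A + j)*A = A*(A + j))
(-(3 + (N(4, 0) + 5)))*S(5, -2) = (-(3 + ((4 + 0) + 5)))*(5*(5 - 2)) = (-(3 + (4 + 5)))*(5*3) = -(3 + 9)*15 = -1*12*15 = -12*15 = -180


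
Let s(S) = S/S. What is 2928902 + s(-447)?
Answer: 2928903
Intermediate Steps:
s(S) = 1
2928902 + s(-447) = 2928902 + 1 = 2928903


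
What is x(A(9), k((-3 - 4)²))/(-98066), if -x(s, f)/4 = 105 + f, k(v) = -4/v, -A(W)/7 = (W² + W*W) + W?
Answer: 10282/2402617 ≈ 0.0042795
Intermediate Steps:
A(W) = -14*W² - 7*W (A(W) = -7*((W² + W*W) + W) = -7*((W² + W²) + W) = -7*(2*W² + W) = -7*(W + 2*W²) = -14*W² - 7*W)
x(s, f) = -420 - 4*f (x(s, f) = -4*(105 + f) = -420 - 4*f)
x(A(9), k((-3 - 4)²))/(-98066) = (-420 - (-16)/((-3 - 4)²))/(-98066) = (-420 - (-16)/((-7)²))*(-1/98066) = (-420 - (-16)/49)*(-1/98066) = (-420 - 4*(-4/49))*(-1/98066) = (-420 + 16/49)*(-1/98066) = -20564/49*(-1/98066) = 10282/2402617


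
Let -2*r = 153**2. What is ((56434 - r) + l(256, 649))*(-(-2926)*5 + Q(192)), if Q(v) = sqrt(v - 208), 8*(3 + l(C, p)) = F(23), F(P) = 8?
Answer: 996836995 + 272546*I ≈ 9.9684e+8 + 2.7255e+5*I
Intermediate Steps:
l(C, p) = -2 (l(C, p) = -3 + (1/8)*8 = -3 + 1 = -2)
Q(v) = sqrt(-208 + v)
r = -23409/2 (r = -1/2*153**2 = -1/2*23409 = -23409/2 ≈ -11705.)
((56434 - r) + l(256, 649))*(-(-2926)*5 + Q(192)) = ((56434 - 1*(-23409/2)) - 2)*(-(-2926)*5 + sqrt(-208 + 192)) = ((56434 + 23409/2) - 2)*(-209*(-70) + sqrt(-16)) = (136277/2 - 2)*(14630 + 4*I) = 136273*(14630 + 4*I)/2 = 996836995 + 272546*I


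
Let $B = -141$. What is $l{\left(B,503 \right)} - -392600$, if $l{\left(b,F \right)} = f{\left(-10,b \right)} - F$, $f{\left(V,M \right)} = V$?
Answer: $392087$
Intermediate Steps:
$l{\left(b,F \right)} = -10 - F$
$l{\left(B,503 \right)} - -392600 = \left(-10 - 503\right) - -392600 = \left(-10 - 503\right) + 392600 = -513 + 392600 = 392087$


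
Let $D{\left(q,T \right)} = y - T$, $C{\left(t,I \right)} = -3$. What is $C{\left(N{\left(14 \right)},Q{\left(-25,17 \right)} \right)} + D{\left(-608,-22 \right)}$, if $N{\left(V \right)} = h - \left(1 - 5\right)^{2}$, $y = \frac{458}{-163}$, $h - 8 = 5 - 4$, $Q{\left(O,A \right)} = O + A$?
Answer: $\frac{2639}{163} \approx 16.19$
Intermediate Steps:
$Q{\left(O,A \right)} = A + O$
$h = 9$ ($h = 8 + \left(5 - 4\right) = 8 + 1 = 9$)
$y = - \frac{458}{163}$ ($y = 458 \left(- \frac{1}{163}\right) = - \frac{458}{163} \approx -2.8098$)
$N{\left(V \right)} = -7$ ($N{\left(V \right)} = 9 - \left(1 - 5\right)^{2} = 9 - \left(-4\right)^{2} = 9 - 16 = -7$)
$D{\left(q,T \right)} = - \frac{458}{163} - T$
$C{\left(N{\left(14 \right)},Q{\left(-25,17 \right)} \right)} + D{\left(-608,-22 \right)} = -3 - - \frac{3128}{163} = -3 + \left(- \frac{458}{163} + 22\right) = -3 + \frac{3128}{163} = \frac{2639}{163}$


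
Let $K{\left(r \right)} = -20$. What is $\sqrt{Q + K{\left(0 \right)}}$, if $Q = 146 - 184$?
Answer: $i \sqrt{58} \approx 7.6158 i$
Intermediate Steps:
$Q = -38$ ($Q = 146 - 184 = -38$)
$\sqrt{Q + K{\left(0 \right)}} = \sqrt{-38 - 20} = \sqrt{-58} = i \sqrt{58}$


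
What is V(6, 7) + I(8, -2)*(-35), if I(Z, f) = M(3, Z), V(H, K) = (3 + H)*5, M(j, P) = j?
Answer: -60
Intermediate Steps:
V(H, K) = 15 + 5*H
I(Z, f) = 3
V(6, 7) + I(8, -2)*(-35) = (15 + 5*6) + 3*(-35) = (15 + 30) - 105 = 45 - 105 = -60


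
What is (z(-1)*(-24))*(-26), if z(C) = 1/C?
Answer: -624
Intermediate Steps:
z(C) = 1/C
(z(-1)*(-24))*(-26) = (-24/(-1))*(-26) = -1*(-24)*(-26) = 24*(-26) = -624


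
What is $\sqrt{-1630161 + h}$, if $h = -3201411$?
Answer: $2 i \sqrt{1207893} \approx 2198.1 i$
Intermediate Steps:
$\sqrt{-1630161 + h} = \sqrt{-1630161 - 3201411} = \sqrt{-4831572} = 2 i \sqrt{1207893}$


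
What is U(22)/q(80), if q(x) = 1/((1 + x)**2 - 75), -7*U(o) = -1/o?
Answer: 3243/77 ≈ 42.117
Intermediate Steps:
U(o) = 1/(7*o) (U(o) = -(-1)/(7*o) = 1/(7*o))
q(x) = 1/(-75 + (1 + x)**2)
U(22)/q(80) = ((1/7)/22)/(1/(-75 + (1 + 80)**2)) = ((1/7)*(1/22))/(1/(-75 + 81**2)) = 1/(154*(1/(-75 + 6561))) = 1/(154*(1/6486)) = (1/154)*6486 = 3243/77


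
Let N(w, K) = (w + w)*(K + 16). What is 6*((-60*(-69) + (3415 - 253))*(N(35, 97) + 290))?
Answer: 359258400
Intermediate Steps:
N(w, K) = 2*w*(16 + K) (N(w, K) = (2*w)*(16 + K) = 2*w*(16 + K))
6*((-60*(-69) + (3415 - 253))*(N(35, 97) + 290)) = 6*((-60*(-69) + (3415 - 253))*(2*35*(16 + 97) + 290)) = 6*((4140 + 3162)*(2*35*113 + 290)) = 6*(7302*(7910 + 290)) = 6*(7302*8200) = 6*59876400 = 359258400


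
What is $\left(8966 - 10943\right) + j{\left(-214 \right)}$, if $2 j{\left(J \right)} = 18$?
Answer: $-1968$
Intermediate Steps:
$j{\left(J \right)} = 9$ ($j{\left(J \right)} = \frac{1}{2} \cdot 18 = 9$)
$\left(8966 - 10943\right) + j{\left(-214 \right)} = \left(8966 - 10943\right) + 9 = -1977 + 9 = -1968$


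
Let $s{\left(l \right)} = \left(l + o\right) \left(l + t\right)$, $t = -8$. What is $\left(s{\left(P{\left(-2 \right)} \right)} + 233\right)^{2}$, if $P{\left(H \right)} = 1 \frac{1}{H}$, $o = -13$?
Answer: $\frac{1934881}{16} \approx 1.2093 \cdot 10^{5}$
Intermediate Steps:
$P{\left(H \right)} = \frac{1}{H}$
$s{\left(l \right)} = \left(-13 + l\right) \left(-8 + l\right)$ ($s{\left(l \right)} = \left(l - 13\right) \left(l - 8\right) = \left(-13 + l\right) \left(-8 + l\right)$)
$\left(s{\left(P{\left(-2 \right)} \right)} + 233\right)^{2} = \left(\left(104 + \left(\frac{1}{-2}\right)^{2} - \frac{21}{-2}\right) + 233\right)^{2} = \left(\left(104 + \left(- \frac{1}{2}\right)^{2} - - \frac{21}{2}\right) + 233\right)^{2} = \left(\left(104 + \frac{1}{4} + \frac{21}{2}\right) + 233\right)^{2} = \left(\frac{459}{4} + 233\right)^{2} = \left(\frac{1391}{4}\right)^{2} = \frac{1934881}{16}$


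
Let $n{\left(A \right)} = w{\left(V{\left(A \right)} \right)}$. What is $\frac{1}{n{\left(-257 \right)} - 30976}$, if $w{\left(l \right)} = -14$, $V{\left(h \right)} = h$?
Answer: $- \frac{1}{30990} \approx -3.2268 \cdot 10^{-5}$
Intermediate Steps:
$n{\left(A \right)} = -14$
$\frac{1}{n{\left(-257 \right)} - 30976} = \frac{1}{-14 - 30976} = \frac{1}{-30990} = - \frac{1}{30990}$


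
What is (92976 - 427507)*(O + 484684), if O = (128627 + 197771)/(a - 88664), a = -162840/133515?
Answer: -2781800732687283977/17156720 ≈ -1.6214e+11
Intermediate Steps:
a = -472/387 (a = -162840*1/133515 = -472/387 ≈ -1.2196)
O = -63158013/17156720 (O = (128627 + 197771)/(-472/387 - 88664) = 326398/(-34313440/387) = 326398*(-387/34313440) = -63158013/17156720 ≈ -3.6812)
(92976 - 427507)*(O + 484684) = (92976 - 427507)*(-63158013/17156720 + 484684) = -334531*8315524518467/17156720 = -2781800732687283977/17156720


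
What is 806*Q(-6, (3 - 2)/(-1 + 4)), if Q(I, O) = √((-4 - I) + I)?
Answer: 1612*I ≈ 1612.0*I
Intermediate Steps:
Q(I, O) = 2*I (Q(I, O) = √(-4) = 2*I)
806*Q(-6, (3 - 2)/(-1 + 4)) = 806*(2*I) = 1612*I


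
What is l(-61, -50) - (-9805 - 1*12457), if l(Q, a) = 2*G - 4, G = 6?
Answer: 22270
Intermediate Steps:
l(Q, a) = 8 (l(Q, a) = 2*6 - 4 = 12 - 4 = 8)
l(-61, -50) - (-9805 - 1*12457) = 8 - (-9805 - 1*12457) = 8 - (-9805 - 12457) = 8 - 1*(-22262) = 8 + 22262 = 22270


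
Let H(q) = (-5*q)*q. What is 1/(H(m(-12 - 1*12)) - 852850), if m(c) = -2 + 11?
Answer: -1/853255 ≈ -1.1720e-6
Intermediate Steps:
m(c) = 9
H(q) = -5*q²
1/(H(m(-12 - 1*12)) - 852850) = 1/(-5*9² - 852850) = 1/(-5*81 - 852850) = 1/(-405 - 852850) = 1/(-853255) = -1/853255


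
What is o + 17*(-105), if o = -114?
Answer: -1899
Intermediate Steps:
o + 17*(-105) = -114 + 17*(-105) = -114 - 1785 = -1899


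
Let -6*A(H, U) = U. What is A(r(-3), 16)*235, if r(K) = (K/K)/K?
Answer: -1880/3 ≈ -626.67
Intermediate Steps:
r(K) = 1/K
A(H, U) = -U/6
A(r(-3), 16)*235 = -⅙*16*235 = -8/3*235 = -1880/3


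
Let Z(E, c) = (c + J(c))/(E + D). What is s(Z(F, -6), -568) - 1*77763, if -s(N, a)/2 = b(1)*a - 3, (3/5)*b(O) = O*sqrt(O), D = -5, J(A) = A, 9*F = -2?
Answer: -227591/3 ≈ -75864.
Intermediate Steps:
F = -2/9 (F = (1/9)*(-2) = -2/9 ≈ -0.22222)
Z(E, c) = 2*c/(-5 + E) (Z(E, c) = (c + c)/(E - 5) = (2*c)/(-5 + E) = 2*c/(-5 + E))
b(O) = 5*O**(3/2)/3 (b(O) = 5*(O*sqrt(O))/3 = 5*O**(3/2)/3)
s(N, a) = 6 - 10*a/3 (s(N, a) = -2*((5*1**(3/2)/3)*a - 3) = -2*(((5/3)*1)*a - 3) = -2*(5*a/3 - 3) = -2*(-3 + 5*a/3) = 6 - 10*a/3)
s(Z(F, -6), -568) - 1*77763 = (6 - 10/3*(-568)) - 1*77763 = (6 + 5680/3) - 77763 = 5698/3 - 77763 = -227591/3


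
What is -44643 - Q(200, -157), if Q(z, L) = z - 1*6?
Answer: -44837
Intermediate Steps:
Q(z, L) = -6 + z (Q(z, L) = z - 6 = -6 + z)
-44643 - Q(200, -157) = -44643 - (-6 + 200) = -44643 - 1*194 = -44643 - 194 = -44837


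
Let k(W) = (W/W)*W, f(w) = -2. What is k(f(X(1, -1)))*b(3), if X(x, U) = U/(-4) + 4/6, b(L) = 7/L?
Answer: -14/3 ≈ -4.6667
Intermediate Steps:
X(x, U) = ⅔ - U/4 (X(x, U) = U*(-¼) + 4*(⅙) = -U/4 + ⅔ = ⅔ - U/4)
k(W) = W (k(W) = 1*W = W)
k(f(X(1, -1)))*b(3) = -14/3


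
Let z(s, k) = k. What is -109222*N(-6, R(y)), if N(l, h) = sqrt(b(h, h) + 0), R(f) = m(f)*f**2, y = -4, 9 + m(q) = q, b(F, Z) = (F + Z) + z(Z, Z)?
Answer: -436888*I*sqrt(39) ≈ -2.7284e+6*I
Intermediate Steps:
b(F, Z) = F + 2*Z (b(F, Z) = (F + Z) + Z = F + 2*Z)
m(q) = -9 + q
R(f) = f**2*(-9 + f) (R(f) = (-9 + f)*f**2 = f**2*(-9 + f))
N(l, h) = sqrt(3)*sqrt(h) (N(l, h) = sqrt((h + 2*h) + 0) = sqrt(3*h + 0) = sqrt(3*h) = sqrt(3)*sqrt(h))
-109222*N(-6, R(y)) = -109222*sqrt(3)*sqrt((-4)**2*(-9 - 4)) = -109222*sqrt(3)*sqrt(16*(-13)) = -109222*sqrt(3)*sqrt(-208) = -109222*sqrt(3)*4*I*sqrt(13) = -436888*I*sqrt(39)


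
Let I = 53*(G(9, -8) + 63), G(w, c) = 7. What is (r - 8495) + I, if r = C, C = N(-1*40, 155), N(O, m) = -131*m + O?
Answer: -25130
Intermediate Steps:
N(O, m) = O - 131*m
C = -20345 (C = -1*40 - 131*155 = -40 - 20305 = -20345)
r = -20345
I = 3710 (I = 53*(7 + 63) = 53*70 = 3710)
(r - 8495) + I = (-20345 - 8495) + 3710 = -28840 + 3710 = -25130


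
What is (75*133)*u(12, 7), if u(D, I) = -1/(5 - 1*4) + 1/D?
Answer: -36575/4 ≈ -9143.8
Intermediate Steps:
u(D, I) = -1 + 1/D (u(D, I) = -1/(5 - 4) + 1/D = -1/1 + 1/D = -1*1 + 1/D = -1 + 1/D)
(75*133)*u(12, 7) = (75*133)*((1 - 1*12)/12) = 9975*((1 - 12)/12) = 9975*((1/12)*(-11)) = 9975*(-11/12) = -36575/4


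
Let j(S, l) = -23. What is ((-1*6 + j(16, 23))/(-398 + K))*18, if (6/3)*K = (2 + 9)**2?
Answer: 116/75 ≈ 1.5467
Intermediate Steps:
K = 121/2 (K = (2 + 9)**2/2 = (1/2)*11**2 = (1/2)*121 = 121/2 ≈ 60.500)
((-1*6 + j(16, 23))/(-398 + K))*18 = ((-1*6 - 23)/(-398 + 121/2))*18 = ((-6 - 23)/(-675/2))*18 = -29*(-2/675)*18 = (58/675)*18 = 116/75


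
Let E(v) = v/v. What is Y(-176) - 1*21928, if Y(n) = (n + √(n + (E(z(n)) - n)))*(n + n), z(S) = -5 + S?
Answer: 39672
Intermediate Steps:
E(v) = 1
Y(n) = 2*n*(1 + n) (Y(n) = (n + √(n + (1 - n)))*(n + n) = (n + √1)*(2*n) = (n + 1)*(2*n) = (1 + n)*(2*n) = 2*n*(1 + n))
Y(-176) - 1*21928 = 2*(-176)*(1 - 176) - 1*21928 = 2*(-176)*(-175) - 21928 = 61600 - 21928 = 39672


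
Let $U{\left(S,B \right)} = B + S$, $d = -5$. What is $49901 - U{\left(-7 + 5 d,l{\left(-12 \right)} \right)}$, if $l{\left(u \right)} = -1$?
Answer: $49934$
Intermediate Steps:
$49901 - U{\left(-7 + 5 d,l{\left(-12 \right)} \right)} = 49901 - \left(-1 + \left(-7 + 5 \left(-5\right)\right)\right) = 49901 - \left(-1 - 32\right) = 49901 - -33 = 49901 + 33 = 49934$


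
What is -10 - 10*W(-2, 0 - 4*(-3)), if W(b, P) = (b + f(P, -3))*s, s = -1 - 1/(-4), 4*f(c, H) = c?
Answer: -5/2 ≈ -2.5000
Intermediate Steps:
f(c, H) = c/4
s = -3/4 (s = -1 - 1*(-1/4) = -1 + 1/4 = -3/4 ≈ -0.75000)
W(b, P) = -3*b/4 - 3*P/16 (W(b, P) = (b + P/4)*(-3/4) = -3*b/4 - 3*P/16)
-10 - 10*W(-2, 0 - 4*(-3)) = -10 - 10*(-3/4*(-2) - 3*(0 - 4*(-3))/16) = -10 - 10*(3/2 - 3*(0 + 12)/16) = -10 - 10*(3/2 - 3/16*12) = -10 - 10*(3/2 - 9/4) = -10 - 10*(-3/4) = -10 + 15/2 = -5/2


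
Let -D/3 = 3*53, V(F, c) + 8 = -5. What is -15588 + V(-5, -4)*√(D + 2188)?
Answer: -15588 - 13*√1711 ≈ -16126.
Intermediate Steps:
V(F, c) = -13 (V(F, c) = -8 - 5 = -13)
D = -477 (D = -9*53 = -3*159 = -477)
-15588 + V(-5, -4)*√(D + 2188) = -15588 - 13*√(-477 + 2188) = -15588 - 13*√1711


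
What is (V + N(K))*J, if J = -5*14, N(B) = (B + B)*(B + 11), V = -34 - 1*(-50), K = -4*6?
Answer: -44800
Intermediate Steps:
K = -24
V = 16 (V = -34 + 50 = 16)
N(B) = 2*B*(11 + B) (N(B) = (2*B)*(11 + B) = 2*B*(11 + B))
J = -70
(V + N(K))*J = (16 + 2*(-24)*(11 - 24))*(-70) = (16 + 2*(-24)*(-13))*(-70) = (16 + 624)*(-70) = 640*(-70) = -44800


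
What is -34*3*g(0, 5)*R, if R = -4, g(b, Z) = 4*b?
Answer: 0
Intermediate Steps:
-34*3*g(0, 5)*R = -34*3*(4*0)*(-4) = -34*3*0*(-4) = -0*(-4) = -34*0 = 0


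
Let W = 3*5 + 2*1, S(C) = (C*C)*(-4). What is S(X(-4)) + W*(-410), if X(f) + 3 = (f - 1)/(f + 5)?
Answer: -7226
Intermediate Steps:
X(f) = -3 + (-1 + f)/(5 + f) (X(f) = -3 + (f - 1)/(f + 5) = -3 + (-1 + f)/(5 + f))
S(C) = -4*C² (S(C) = C²*(-4) = -4*C²)
W = 17 (W = 15 + 2 = 17)
S(X(-4)) + W*(-410) = -4*4*(-8 - 1*(-4))²/(5 - 4)² + 17*(-410) = -4*4*(-8 + 4)² - 6970 = -4*(2*1*(-4))² - 6970 = -4*(-8)² - 6970 = -4*64 - 6970 = -256 - 6970 = -7226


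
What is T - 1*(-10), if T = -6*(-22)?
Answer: 142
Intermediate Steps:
T = 132
T - 1*(-10) = 132 - 1*(-10) = 132 + 10 = 142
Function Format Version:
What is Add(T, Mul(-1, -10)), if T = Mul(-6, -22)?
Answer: 142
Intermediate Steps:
T = 132
Add(T, Mul(-1, -10)) = Add(132, Mul(-1, -10)) = Add(132, 10) = 142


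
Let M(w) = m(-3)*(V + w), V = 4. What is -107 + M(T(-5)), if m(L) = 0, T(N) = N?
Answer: -107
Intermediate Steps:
M(w) = 0 (M(w) = 0*(4 + w) = 0)
-107 + M(T(-5)) = -107 + 0 = -107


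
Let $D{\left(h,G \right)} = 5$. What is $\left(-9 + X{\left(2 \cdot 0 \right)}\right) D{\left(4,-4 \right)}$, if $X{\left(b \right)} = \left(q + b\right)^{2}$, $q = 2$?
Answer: $-25$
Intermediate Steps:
$X{\left(b \right)} = \left(2 + b\right)^{2}$
$\left(-9 + X{\left(2 \cdot 0 \right)}\right) D{\left(4,-4 \right)} = \left(-9 + \left(2 + 2 \cdot 0\right)^{2}\right) 5 = \left(-9 + \left(2 + 0\right)^{2}\right) 5 = \left(-9 + 2^{2}\right) 5 = \left(-9 + 4\right) 5 = \left(-5\right) 5 = -25$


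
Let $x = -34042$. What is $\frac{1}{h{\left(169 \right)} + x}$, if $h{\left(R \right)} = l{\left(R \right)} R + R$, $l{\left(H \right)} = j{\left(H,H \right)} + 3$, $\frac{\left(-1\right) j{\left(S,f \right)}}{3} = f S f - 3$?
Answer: $- \frac{1}{2447224008} \approx -4.0863 \cdot 10^{-10}$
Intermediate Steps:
$j{\left(S,f \right)} = 9 - 3 S f^{2}$ ($j{\left(S,f \right)} = - 3 \left(f S f - 3\right) = - 3 \left(S f f - 3\right) = - 3 \left(S f^{2} - 3\right) = - 3 \left(-3 + S f^{2}\right) = 9 - 3 S f^{2}$)
$l{\left(H \right)} = 12 - 3 H^{3}$ ($l{\left(H \right)} = \left(9 - 3 H H^{2}\right) + 3 = \left(9 - 3 H^{3}\right) + 3 = 12 - 3 H^{3}$)
$h{\left(R \right)} = R + R \left(12 - 3 R^{3}\right)$ ($h{\left(R \right)} = \left(12 - 3 R^{3}\right) R + R = R \left(12 - 3 R^{3}\right) + R = R + R \left(12 - 3 R^{3}\right)$)
$\frac{1}{h{\left(169 \right)} + x} = \frac{1}{169 \left(13 - 3 \cdot 169^{3}\right) - 34042} = \frac{1}{169 \left(13 - 14480427\right) - 34042} = \frac{1}{169 \left(-14480414\right) - 34042} = \frac{1}{-2447189966 - 34042} = \frac{1}{-2447224008} = - \frac{1}{2447224008}$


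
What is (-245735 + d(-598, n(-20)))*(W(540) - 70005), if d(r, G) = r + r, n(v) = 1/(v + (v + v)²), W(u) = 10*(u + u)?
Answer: 14619549855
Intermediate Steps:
W(u) = 20*u (W(u) = 10*(2*u) = 20*u)
n(v) = 1/(v + 4*v²) (n(v) = 1/(v + (2*v)²) = 1/(v + 4*v²))
d(r, G) = 2*r
(-245735 + d(-598, n(-20)))*(W(540) - 70005) = (-245735 + 2*(-598))*(20*540 - 70005) = (-245735 - 1196)*(10800 - 70005) = -246931*(-59205) = 14619549855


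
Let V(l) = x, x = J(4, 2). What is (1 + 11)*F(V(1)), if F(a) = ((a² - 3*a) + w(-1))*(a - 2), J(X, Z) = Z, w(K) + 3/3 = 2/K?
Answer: 0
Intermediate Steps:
w(K) = -1 + 2/K
x = 2
V(l) = 2
F(a) = (-2 + a)*(-3 + a² - 3*a) (F(a) = ((a² - 3*a) + (2 - 1*(-1))/(-1))*(a - 2) = ((a² - 3*a) - (2 + 1))*(-2 + a) = ((a² - 3*a) - 1*3)*(-2 + a) = ((a² - 3*a) - 3)*(-2 + a) = (-3 + a² - 3*a)*(-2 + a) = (-2 + a)*(-3 + a² - 3*a))
(1 + 11)*F(V(1)) = (1 + 11)*(6 + 2³ - 5*2² + 3*2) = 12*(6 + 8 - 5*4 + 6) = 12*(6 + 8 - 20 + 6) = 12*0 = 0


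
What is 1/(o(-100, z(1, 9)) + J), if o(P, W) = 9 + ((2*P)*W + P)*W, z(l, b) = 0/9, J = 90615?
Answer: 1/90624 ≈ 1.1035e-5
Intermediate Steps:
z(l, b) = 0 (z(l, b) = 0*(⅑) = 0)
o(P, W) = 9 + W*(P + 2*P*W) (o(P, W) = 9 + (2*P*W + P)*W = 9 + (P + 2*P*W)*W = 9 + W*(P + 2*P*W))
1/(o(-100, z(1, 9)) + J) = 1/((9 - 100*0 + 2*(-100)*0²) + 90615) = 1/((9 + 0 + 2*(-100)*0) + 90615) = 1/((9 + 0 + 0) + 90615) = 1/(9 + 90615) = 1/90624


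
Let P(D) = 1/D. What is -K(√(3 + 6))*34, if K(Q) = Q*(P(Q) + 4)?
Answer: -442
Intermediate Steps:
P(D) = 1/D
K(Q) = Q*(4 + 1/Q) (K(Q) = Q*(1/Q + 4) = Q*(4 + 1/Q))
-K(√(3 + 6))*34 = -(1 + 4*√(3 + 6))*34 = -(1 + 4*√9)*34 = -(1 + 4*3)*34 = -(1 + 12)*34 = -1*13*34 = -13*34 = -442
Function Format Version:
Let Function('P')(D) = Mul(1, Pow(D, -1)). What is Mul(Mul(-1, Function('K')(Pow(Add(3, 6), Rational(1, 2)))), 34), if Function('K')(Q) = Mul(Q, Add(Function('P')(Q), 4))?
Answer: -442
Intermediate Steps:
Function('P')(D) = Pow(D, -1)
Function('K')(Q) = Mul(Q, Add(4, Pow(Q, -1))) (Function('K')(Q) = Mul(Q, Add(Pow(Q, -1), 4)) = Mul(Q, Add(4, Pow(Q, -1))))
Mul(Mul(-1, Function('K')(Pow(Add(3, 6), Rational(1, 2)))), 34) = Mul(Mul(-1, Add(1, Mul(4, Pow(Add(3, 6), Rational(1, 2))))), 34) = Mul(Mul(-1, Add(1, Mul(4, Pow(9, Rational(1, 2))))), 34) = Mul(Mul(-1, Add(1, Mul(4, 3))), 34) = Mul(Mul(-1, Add(1, 12)), 34) = Mul(Mul(-1, 13), 34) = Mul(-13, 34) = -442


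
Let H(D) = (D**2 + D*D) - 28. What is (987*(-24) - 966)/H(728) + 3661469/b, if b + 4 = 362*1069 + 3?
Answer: 276528351493/29298028670 ≈ 9.4385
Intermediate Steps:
H(D) = -28 + 2*D**2 (H(D) = (D**2 + D**2) - 28 = 2*D**2 - 28 = -28 + 2*D**2)
b = 386977 (b = -4 + (362*1069 + 3) = -4 + (386978 + 3) = -4 + 386981 = 386977)
(987*(-24) - 966)/H(728) + 3661469/b = (987*(-24) - 966)/(-28 + 2*728**2) + 3661469/386977 = (-23688 - 966)/(-28 + 2*529984) + 3661469*(1/386977) = -24654/(-28 + 1059968) + 3661469/386977 = -24654/1059940 + 3661469/386977 = -24654*1/1059940 + 3661469/386977 = -1761/75710 + 3661469/386977 = 276528351493/29298028670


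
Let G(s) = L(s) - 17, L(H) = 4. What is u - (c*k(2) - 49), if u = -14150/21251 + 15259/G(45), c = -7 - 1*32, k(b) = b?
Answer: -289367558/276263 ≈ -1047.4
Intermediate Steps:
c = -39 (c = -7 - 32 = -39)
G(s) = -13 (G(s) = 4 - 17 = -13)
u = -324452959/276263 (u = -14150/21251 + 15259/(-13) = -14150*1/21251 + 15259*(-1/13) = -14150/21251 - 15259/13 = -324452959/276263 ≈ -1174.4)
u - (c*k(2) - 49) = -324452959/276263 - (-39*2 - 49) = -324452959/276263 - (-78 - 49) = -324452959/276263 - 1*(-127) = -324452959/276263 + 127 = -289367558/276263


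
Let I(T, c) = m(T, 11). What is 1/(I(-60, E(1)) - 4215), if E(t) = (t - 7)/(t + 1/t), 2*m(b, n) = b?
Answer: -1/4245 ≈ -0.00023557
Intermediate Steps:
m(b, n) = b/2
E(t) = (-7 + t)/(t + 1/t)
I(T, c) = T/2
1/(I(-60, E(1)) - 4215) = 1/((½)*(-60) - 4215) = 1/(-30 - 4215) = 1/(-4245) = -1/4245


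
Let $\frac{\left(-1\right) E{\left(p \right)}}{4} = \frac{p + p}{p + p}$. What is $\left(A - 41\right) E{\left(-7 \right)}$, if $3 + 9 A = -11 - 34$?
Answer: $\frac{556}{3} \approx 185.33$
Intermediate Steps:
$E{\left(p \right)} = -4$ ($E{\left(p \right)} = - 4 \frac{p + p}{p + p} = - 4 \frac{2 p}{2 p} = - 4 \cdot 2 p \frac{1}{2 p} = \left(-4\right) 1 = -4$)
$A = - \frac{16}{3}$ ($A = - \frac{1}{3} + \frac{-11 - 34}{9} = - \frac{1}{3} + \frac{1}{9} \left(-45\right) = - \frac{1}{3} - 5 = - \frac{16}{3} \approx -5.3333$)
$\left(A - 41\right) E{\left(-7 \right)} = \left(- \frac{16}{3} - 41\right) \left(-4\right) = \left(- \frac{139}{3}\right) \left(-4\right) = \frac{556}{3}$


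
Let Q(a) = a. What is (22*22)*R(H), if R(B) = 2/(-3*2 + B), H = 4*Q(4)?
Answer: 484/5 ≈ 96.800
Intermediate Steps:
H = 16 (H = 4*4 = 16)
R(B) = 2/(-6 + B)
(22*22)*R(H) = (22*22)*(2/(-6 + 16)) = 484*(2/10) = 484*(2*(1/10)) = 484*(1/5) = 484/5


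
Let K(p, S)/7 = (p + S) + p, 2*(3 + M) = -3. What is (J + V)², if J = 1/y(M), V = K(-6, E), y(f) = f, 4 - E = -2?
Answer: 144400/81 ≈ 1782.7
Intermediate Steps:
M = -9/2 (M = -3 + (½)*(-3) = -3 - 3/2 = -9/2 ≈ -4.5000)
E = 6 (E = 4 - 1*(-2) = 4 + 2 = 6)
K(p, S) = 7*S + 14*p (K(p, S) = 7*((p + S) + p) = 7*((S + p) + p) = 7*(S + 2*p) = 7*S + 14*p)
V = -42 (V = 7*6 + 14*(-6) = 42 - 84 = -42)
J = -2/9 (J = 1/(-9/2) = -2/9 ≈ -0.22222)
(J + V)² = (-2/9 - 42)² = (-380/9)² = 144400/81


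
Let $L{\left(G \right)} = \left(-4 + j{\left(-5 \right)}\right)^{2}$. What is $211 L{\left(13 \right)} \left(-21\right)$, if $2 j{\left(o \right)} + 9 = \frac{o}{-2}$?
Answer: $- \frac{3726471}{16} \approx -2.329 \cdot 10^{5}$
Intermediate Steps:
$j{\left(o \right)} = - \frac{9}{2} - \frac{o}{4}$ ($j{\left(o \right)} = - \frac{9}{2} + \frac{o \frac{1}{-2}}{2} = - \frac{9}{2} + \frac{o \left(- \frac{1}{2}\right)}{2} = - \frac{9}{2} + \frac{\left(- \frac{1}{2}\right) o}{2} = - \frac{9}{2} - \frac{o}{4}$)
$L{\left(G \right)} = \frac{841}{16}$ ($L{\left(G \right)} = \left(-4 - \frac{13}{4}\right)^{2} = \left(- \frac{29}{4}\right)^{2} = \frac{841}{16}$)
$211 L{\left(13 \right)} \left(-21\right) = 211 \cdot \frac{841}{16} \left(-21\right) = 211 \left(- \frac{17661}{16}\right) = - \frac{3726471}{16}$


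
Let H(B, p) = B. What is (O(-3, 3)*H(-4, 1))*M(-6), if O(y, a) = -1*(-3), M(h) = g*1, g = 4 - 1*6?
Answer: 24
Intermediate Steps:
g = -2 (g = 4 - 6 = -2)
M(h) = -2 (M(h) = -2*1 = -2)
O(y, a) = 3
(O(-3, 3)*H(-4, 1))*M(-6) = (3*(-4))*(-2) = -12*(-2) = 24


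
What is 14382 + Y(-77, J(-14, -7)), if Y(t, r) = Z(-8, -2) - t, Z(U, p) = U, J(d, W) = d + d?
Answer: 14451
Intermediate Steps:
J(d, W) = 2*d
Y(t, r) = -8 - t
14382 + Y(-77, J(-14, -7)) = 14382 + (-8 - 1*(-77)) = 14382 + (-8 + 77) = 14382 + 69 = 14451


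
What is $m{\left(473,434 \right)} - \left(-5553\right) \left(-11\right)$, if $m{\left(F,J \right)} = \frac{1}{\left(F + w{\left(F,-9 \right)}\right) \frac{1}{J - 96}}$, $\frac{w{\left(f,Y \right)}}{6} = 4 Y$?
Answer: $- \frac{15697993}{257} \approx -61082.0$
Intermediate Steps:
$w{\left(f,Y \right)} = 24 Y$ ($w{\left(f,Y \right)} = 6 \cdot 4 Y = 24 Y$)
$m{\left(F,J \right)} = \frac{-96 + J}{-216 + F}$ ($m{\left(F,J \right)} = \frac{1}{\left(F + 24 \left(-9\right)\right) \frac{1}{J - 96}} = \frac{1}{\left(F - 216\right) \frac{1}{-96 + J}} = \frac{1}{\left(-216 + F\right) \frac{1}{-96 + J}} = \frac{1}{\frac{1}{-96 + J} \left(-216 + F\right)} = \frac{-96 + J}{-216 + F}$)
$m{\left(473,434 \right)} - \left(-5553\right) \left(-11\right) = \frac{-96 + 434}{-216 + 473} - \left(-5553\right) \left(-11\right) = \frac{1}{257} \cdot 338 - 61083 = \frac{338}{257} - 61083 = - \frac{15697993}{257}$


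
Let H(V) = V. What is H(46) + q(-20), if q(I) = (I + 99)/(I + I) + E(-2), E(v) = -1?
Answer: 1721/40 ≈ 43.025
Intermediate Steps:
q(I) = -1 + (99 + I)/(2*I) (q(I) = (I + 99)/(I + I) - 1 = (99 + I)/((2*I)) - 1 = (99 + I)*(1/(2*I)) - 1 = (99 + I)/(2*I) - 1 = -1 + (99 + I)/(2*I))
H(46) + q(-20) = 46 + (½)*(99 - 1*(-20))/(-20) = 46 + (½)*(-1/20)*(99 + 20) = 46 + (½)*(-1/20)*119 = 46 - 119/40 = 1721/40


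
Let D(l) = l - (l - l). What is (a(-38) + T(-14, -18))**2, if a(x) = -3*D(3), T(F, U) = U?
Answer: 729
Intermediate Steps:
D(l) = l (D(l) = l - 1*0 = l + 0 = l)
a(x) = -9 (a(x) = -3*3 = -9)
(a(-38) + T(-14, -18))**2 = (-9 - 18)**2 = (-27)**2 = 729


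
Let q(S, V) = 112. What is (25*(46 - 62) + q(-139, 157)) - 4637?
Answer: -4925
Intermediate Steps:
(25*(46 - 62) + q(-139, 157)) - 4637 = (25*(46 - 62) + 112) - 4637 = (25*(-16) + 112) - 4637 = (-400 + 112) - 4637 = -288 - 4637 = -4925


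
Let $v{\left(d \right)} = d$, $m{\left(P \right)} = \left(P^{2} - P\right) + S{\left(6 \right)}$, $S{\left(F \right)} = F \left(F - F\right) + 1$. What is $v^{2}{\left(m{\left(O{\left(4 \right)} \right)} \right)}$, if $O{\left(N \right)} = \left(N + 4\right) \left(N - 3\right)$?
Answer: $3249$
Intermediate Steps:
$O{\left(N \right)} = \left(-3 + N\right) \left(4 + N\right)$ ($O{\left(N \right)} = \left(4 + N\right) \left(-3 + N\right) = \left(-3 + N\right) \left(4 + N\right)$)
$S{\left(F \right)} = 1$ ($S{\left(F \right)} = F 0 + 1 = 0 + 1 = 1$)
$m{\left(P \right)} = 1 + P^{2} - P$ ($m{\left(P \right)} = \left(P^{2} - P\right) + 1 = 1 + P^{2} - P$)
$v^{2}{\left(m{\left(O{\left(4 \right)} \right)} \right)} = \left(1 + \left(-12 + 4 + 4^{2}\right)^{2} - \left(-12 + 4 + 4^{2}\right)\right)^{2} = \left(1 + \left(-12 + 4 + 16\right)^{2} - \left(-12 + 4 + 16\right)\right)^{2} = \left(1 + 8^{2} - 8\right)^{2} = \left(1 + 64 - 8\right)^{2} = 57^{2} = 3249$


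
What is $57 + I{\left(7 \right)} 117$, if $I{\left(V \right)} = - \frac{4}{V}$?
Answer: $- \frac{69}{7} \approx -9.8571$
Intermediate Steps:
$57 + I{\left(7 \right)} 117 = 57 + - \frac{4}{7} \cdot 117 = 57 + \left(-4\right) \frac{1}{7} \cdot 117 = 57 - \frac{468}{7} = - \frac{69}{7}$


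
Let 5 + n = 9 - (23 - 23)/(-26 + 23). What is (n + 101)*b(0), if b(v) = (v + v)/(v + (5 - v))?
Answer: 0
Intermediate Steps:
b(v) = 2*v/5 (b(v) = (2*v)/5 = (2*v)*(1/5) = 2*v/5)
n = 4 (n = -5 + (9 - (23 - 23)/(-26 + 23)) = -5 + (9 - 0/(-3)) = -5 + (9 - 0*(-1)/3) = -5 + (9 - 1*0) = -5 + (9 + 0) = -5 + 9 = 4)
(n + 101)*b(0) = (4 + 101)*((2/5)*0) = 105*0 = 0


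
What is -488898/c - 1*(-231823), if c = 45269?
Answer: 10493906489/45269 ≈ 2.3181e+5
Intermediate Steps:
-488898/c - 1*(-231823) = -488898/45269 - 1*(-231823) = -488898*1/45269 + 231823 = -488898/45269 + 231823 = 10493906489/45269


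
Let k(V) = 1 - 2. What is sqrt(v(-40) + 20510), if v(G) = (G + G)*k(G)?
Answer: sqrt(20590) ≈ 143.49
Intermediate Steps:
k(V) = -1
v(G) = -2*G (v(G) = (G + G)*(-1) = (2*G)*(-1) = -2*G)
sqrt(v(-40) + 20510) = sqrt(-2*(-40) + 20510) = sqrt(80 + 20510) = sqrt(20590)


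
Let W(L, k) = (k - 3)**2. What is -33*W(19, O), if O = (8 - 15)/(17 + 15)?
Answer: -350097/1024 ≈ -341.89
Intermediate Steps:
O = -7/32 ≈ -0.21875
W(L, k) = (-3 + k)**2
-33*W(19, O) = -33*(-3 - 7/32)**2 = -33*(-103/32)**2 = -33*10609/1024 = -350097/1024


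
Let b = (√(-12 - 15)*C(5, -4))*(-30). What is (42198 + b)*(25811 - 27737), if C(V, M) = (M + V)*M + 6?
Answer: -81273348 + 346680*I*√3 ≈ -8.1273e+7 + 6.0047e+5*I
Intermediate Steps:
C(V, M) = 6 + M*(M + V) (C(V, M) = M*(M + V) + 6 = 6 + M*(M + V))
b = -180*I*√3 (b = (√(-12 - 15)*(6 + (-4)² - 4*5))*(-30) = (√(-27)*(6 + 16 - 20))*(-30) = ((3*I*√3)*2)*(-30) = (6*I*√3)*(-30) = -180*I*√3 ≈ -311.77*I)
(42198 + b)*(25811 - 27737) = (42198 - 180*I*√3)*(25811 - 27737) = (42198 - 180*I*√3)*(-1926) = -81273348 + 346680*I*√3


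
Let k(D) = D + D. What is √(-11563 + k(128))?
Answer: I*√11307 ≈ 106.33*I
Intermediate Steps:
k(D) = 2*D
√(-11563 + k(128)) = √(-11563 + 2*128) = √(-11563 + 256) = √(-11307) = I*√11307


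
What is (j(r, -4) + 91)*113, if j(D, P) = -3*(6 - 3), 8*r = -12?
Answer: 9266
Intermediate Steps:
r = -3/2 (r = (⅛)*(-12) = -3/2 ≈ -1.5000)
j(D, P) = -9 (j(D, P) = -3*3 = -9)
(j(r, -4) + 91)*113 = (-9 + 91)*113 = 82*113 = 9266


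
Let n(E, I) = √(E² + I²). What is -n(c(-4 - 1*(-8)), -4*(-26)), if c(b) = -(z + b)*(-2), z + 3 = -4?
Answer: -2*√2713 ≈ -104.17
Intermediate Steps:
z = -7 (z = -3 - 4 = -7)
c(b) = -14 + 2*b (c(b) = -(-7 + b)*(-2) = (7 - b)*(-2) = -14 + 2*b)
-n(c(-4 - 1*(-8)), -4*(-26)) = -√((-14 + 2*(-4 - 1*(-8)))² + (-4*(-26))²) = -√((-14 + 2*(-4 + 8))² + 104²) = -√((-14 + 2*4)² + 10816) = -√((-14 + 8)² + 10816) = -√((-6)² + 10816) = -√(36 + 10816) = -√10852 = -2*√2713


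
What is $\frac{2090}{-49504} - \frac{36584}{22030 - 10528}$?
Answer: $- \frac{458773379}{142348752} \approx -3.2229$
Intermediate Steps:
$\frac{2090}{-49504} - \frac{36584}{22030 - 10528} = 2090 \left(- \frac{1}{49504}\right) - \frac{36584}{11502} = - \frac{1045}{24752} - \frac{18292}{5751} = - \frac{458773379}{142348752}$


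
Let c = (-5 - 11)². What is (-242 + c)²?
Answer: 196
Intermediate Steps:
c = 256 (c = (-16)² = 256)
(-242 + c)² = (-242 + 256)² = 14² = 196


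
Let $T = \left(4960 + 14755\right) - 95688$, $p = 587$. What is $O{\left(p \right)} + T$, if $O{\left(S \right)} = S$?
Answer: $-75386$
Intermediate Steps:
$T = -75973$ ($T = 19715 - 95688 = -75973$)
$O{\left(p \right)} + T = 587 - 75973 = -75386$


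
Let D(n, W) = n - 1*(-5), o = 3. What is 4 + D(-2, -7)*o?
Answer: 13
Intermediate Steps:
D(n, W) = 5 + n (D(n, W) = n + 5 = 5 + n)
4 + D(-2, -7)*o = 4 + (5 - 2)*3 = 4 + 3*3 = 4 + 9 = 13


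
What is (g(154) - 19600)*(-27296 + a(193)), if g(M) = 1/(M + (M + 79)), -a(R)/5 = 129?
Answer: 211938045259/387 ≈ 5.4764e+8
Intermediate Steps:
a(R) = -645 (a(R) = -5*129 = -645)
g(M) = 1/(79 + 2*M) (g(M) = 1/(M + (79 + M)) = 1/(79 + 2*M))
(g(154) - 19600)*(-27296 + a(193)) = (1/(79 + 2*154) - 19600)*(-27296 - 645) = (1/(79 + 308) - 19600)*(-27941) = (1/387 - 19600)*(-27941) = -7585199/387*(-27941) = 211938045259/387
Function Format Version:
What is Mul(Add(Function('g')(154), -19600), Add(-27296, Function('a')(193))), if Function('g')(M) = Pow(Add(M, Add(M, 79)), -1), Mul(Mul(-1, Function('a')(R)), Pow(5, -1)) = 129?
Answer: Rational(211938045259, 387) ≈ 5.4764e+8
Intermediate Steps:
Function('a')(R) = -645 (Function('a')(R) = Mul(-5, 129) = -645)
Function('g')(M) = Pow(Add(79, Mul(2, M)), -1) (Function('g')(M) = Pow(Add(M, Add(79, M)), -1) = Pow(Add(79, Mul(2, M)), -1))
Mul(Add(Function('g')(154), -19600), Add(-27296, Function('a')(193))) = Mul(Add(Pow(Add(79, Mul(2, 154)), -1), -19600), Add(-27296, -645)) = Mul(Add(Pow(Add(79, 308), -1), -19600), -27941) = Mul(Add(Pow(387, -1), -19600), -27941) = Mul(Add(Rational(1, 387), -19600), -27941) = Mul(Rational(-7585199, 387), -27941) = Rational(211938045259, 387)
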